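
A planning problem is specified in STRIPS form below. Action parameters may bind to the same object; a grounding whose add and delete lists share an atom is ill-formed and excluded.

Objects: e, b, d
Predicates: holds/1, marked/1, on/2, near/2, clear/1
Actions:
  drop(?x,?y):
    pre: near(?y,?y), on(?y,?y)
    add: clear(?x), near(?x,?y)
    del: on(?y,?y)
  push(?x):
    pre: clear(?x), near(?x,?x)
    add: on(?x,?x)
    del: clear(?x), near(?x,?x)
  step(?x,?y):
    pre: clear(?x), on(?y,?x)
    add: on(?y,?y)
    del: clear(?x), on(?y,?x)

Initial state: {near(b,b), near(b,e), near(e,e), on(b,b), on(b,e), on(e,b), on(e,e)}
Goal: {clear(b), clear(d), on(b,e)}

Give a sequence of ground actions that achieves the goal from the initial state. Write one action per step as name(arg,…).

1. drop(b,e)  →  {clear(b), near(b,b), near(b,e), near(e,e), on(b,b), on(b,e), on(e,b)}
2. drop(d,b)  →  {clear(b), clear(d), near(b,b), near(b,e), near(d,b), near(e,e), on(b,e), on(e,b)}

drop(b,e); drop(d,b)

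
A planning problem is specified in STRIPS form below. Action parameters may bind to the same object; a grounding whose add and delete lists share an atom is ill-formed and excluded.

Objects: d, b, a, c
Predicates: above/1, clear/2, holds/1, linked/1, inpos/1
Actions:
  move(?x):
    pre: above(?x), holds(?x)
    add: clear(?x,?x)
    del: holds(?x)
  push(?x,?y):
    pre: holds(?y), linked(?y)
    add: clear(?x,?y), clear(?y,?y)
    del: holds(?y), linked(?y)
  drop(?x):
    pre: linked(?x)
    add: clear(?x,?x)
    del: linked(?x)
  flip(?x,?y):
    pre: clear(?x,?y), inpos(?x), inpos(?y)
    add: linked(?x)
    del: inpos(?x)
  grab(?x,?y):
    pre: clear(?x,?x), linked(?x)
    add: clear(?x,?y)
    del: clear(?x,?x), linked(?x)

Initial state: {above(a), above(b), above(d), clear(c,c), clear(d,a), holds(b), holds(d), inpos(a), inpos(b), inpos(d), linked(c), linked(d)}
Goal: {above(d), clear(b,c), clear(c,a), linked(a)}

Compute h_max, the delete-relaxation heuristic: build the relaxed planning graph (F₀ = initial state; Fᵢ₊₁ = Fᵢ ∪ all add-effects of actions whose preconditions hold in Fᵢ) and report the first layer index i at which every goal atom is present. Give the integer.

3

F0 = init (12 atoms)
F1 = F0 ∪ {clear(a,d), clear(b,b), clear(b,d), clear(c,a), clear(c,b), clear(c,d), clear(d,d)}  (19 atoms)
F2 = F1 ∪ {clear(d,b), clear(d,c), linked(a), linked(b)}  (23 atoms)
F3 = F2 ∪ {clear(a,a), clear(a,b), clear(b,a), clear(b,c)}  (27 atoms)
goal ⊆ F3  ⇒  h_max = 3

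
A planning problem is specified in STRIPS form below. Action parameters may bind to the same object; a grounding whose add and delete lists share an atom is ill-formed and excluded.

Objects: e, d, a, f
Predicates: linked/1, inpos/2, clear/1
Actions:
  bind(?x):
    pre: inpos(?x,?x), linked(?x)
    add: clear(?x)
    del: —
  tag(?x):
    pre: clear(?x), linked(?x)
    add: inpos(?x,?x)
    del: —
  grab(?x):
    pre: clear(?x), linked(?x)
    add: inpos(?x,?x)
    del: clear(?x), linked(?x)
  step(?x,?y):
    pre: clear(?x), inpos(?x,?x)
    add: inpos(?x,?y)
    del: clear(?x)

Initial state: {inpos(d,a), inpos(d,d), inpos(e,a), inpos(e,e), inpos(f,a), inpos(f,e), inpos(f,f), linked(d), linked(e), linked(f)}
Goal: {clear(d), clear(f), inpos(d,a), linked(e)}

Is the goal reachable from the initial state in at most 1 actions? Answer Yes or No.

No

1. bind(d)  →  {clear(d), inpos(d,a), inpos(d,d), inpos(e,a), inpos(e,e), inpos(f,a), inpos(f,e), inpos(f,f), linked(d), linked(e), linked(f)}
2. bind(f)  →  {clear(d), clear(f), inpos(d,a), inpos(d,d), inpos(e,a), inpos(e,e), inpos(f,a), inpos(f,e), inpos(f,f), linked(d), linked(e), linked(f)}
optimal plan length = 2; 2 > 1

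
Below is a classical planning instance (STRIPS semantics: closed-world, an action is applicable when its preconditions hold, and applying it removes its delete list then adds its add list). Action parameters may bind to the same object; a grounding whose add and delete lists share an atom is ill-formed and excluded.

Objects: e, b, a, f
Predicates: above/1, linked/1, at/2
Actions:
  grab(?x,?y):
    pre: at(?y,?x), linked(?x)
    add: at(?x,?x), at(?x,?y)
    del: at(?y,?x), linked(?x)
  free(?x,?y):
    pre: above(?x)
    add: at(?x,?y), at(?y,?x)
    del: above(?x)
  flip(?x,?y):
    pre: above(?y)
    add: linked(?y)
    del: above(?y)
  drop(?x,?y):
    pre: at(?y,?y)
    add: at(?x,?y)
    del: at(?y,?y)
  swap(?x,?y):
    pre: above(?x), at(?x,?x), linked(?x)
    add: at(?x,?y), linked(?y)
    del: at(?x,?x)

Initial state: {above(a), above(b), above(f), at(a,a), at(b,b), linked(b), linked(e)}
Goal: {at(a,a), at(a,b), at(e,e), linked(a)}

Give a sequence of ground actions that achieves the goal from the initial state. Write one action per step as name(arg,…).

1. free(b,e)  →  {above(a), above(f), at(a,a), at(b,b), at(b,e), at(e,b), linked(b), linked(e)}
2. grab(e,b)  →  {above(a), above(f), at(a,a), at(b,b), at(e,b), at(e,e), linked(b)}
3. flip(e,a)  →  {above(f), at(a,a), at(b,b), at(e,b), at(e,e), linked(a), linked(b)}
4. drop(a,b)  →  {above(f), at(a,a), at(a,b), at(e,b), at(e,e), linked(a), linked(b)}

free(b,e); grab(e,b); flip(e,a); drop(a,b)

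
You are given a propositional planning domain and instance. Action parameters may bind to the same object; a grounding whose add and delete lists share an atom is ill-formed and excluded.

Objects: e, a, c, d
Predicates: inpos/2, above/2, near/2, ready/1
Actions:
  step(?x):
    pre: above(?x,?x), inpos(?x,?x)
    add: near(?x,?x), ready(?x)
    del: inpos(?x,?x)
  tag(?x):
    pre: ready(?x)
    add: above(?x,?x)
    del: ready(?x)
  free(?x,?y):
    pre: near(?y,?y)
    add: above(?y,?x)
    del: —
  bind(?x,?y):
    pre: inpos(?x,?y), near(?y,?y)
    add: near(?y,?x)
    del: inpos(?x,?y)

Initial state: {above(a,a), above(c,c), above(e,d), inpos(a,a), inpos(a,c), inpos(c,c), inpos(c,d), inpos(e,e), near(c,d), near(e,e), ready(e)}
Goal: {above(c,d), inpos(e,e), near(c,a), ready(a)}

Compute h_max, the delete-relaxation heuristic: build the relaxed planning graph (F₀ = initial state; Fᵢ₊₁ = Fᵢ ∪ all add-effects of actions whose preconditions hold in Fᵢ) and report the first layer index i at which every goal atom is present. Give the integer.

F0 = init (11 atoms)
F1 = F0 ∪ {above(e,a), above(e,c), above(e,e), near(a,a), near(c,c), ready(a), ready(c)}  (18 atoms)
F2 = F1 ∪ {above(a,c), above(a,d), above(a,e), above(c,a), above(c,d), above(c,e), near(c,a)}  (25 atoms)
goal ⊆ F2  ⇒  h_max = 2

2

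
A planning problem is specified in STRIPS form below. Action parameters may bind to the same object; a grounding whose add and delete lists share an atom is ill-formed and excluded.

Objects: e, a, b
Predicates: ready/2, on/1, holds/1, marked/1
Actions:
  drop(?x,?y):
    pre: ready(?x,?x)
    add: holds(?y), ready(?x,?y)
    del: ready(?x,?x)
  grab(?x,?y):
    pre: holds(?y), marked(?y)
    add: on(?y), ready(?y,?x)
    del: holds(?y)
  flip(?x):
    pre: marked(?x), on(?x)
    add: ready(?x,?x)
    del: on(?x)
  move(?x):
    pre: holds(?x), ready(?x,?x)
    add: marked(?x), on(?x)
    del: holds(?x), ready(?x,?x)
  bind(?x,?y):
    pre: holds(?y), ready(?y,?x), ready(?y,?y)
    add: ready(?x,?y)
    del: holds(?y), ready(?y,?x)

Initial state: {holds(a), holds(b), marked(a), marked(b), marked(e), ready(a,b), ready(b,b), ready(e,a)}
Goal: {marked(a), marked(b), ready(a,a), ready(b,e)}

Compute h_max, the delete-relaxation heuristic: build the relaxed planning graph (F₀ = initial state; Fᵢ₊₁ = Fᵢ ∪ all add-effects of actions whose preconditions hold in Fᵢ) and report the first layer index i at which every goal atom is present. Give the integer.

F0 = init (8 atoms)
F1 = F0 ∪ {holds(e), on(a), on(b), ready(a,a), ready(a,e), ready(b,a), ready(b,e)}  (15 atoms)
goal ⊆ F1  ⇒  h_max = 1

1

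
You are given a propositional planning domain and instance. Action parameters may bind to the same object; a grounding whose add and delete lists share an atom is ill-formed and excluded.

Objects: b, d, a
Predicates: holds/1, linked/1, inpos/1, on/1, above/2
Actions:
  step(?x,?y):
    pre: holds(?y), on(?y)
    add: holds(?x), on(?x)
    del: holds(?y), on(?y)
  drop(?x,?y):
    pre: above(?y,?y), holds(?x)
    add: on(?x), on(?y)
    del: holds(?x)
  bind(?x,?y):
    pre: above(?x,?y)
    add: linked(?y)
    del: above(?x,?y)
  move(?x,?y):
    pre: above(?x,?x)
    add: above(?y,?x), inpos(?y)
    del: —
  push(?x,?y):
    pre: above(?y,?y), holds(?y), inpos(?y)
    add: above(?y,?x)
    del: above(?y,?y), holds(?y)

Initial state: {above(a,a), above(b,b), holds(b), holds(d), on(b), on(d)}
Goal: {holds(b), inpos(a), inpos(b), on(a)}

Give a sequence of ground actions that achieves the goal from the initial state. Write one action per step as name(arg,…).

step(a,d); move(b,b); move(b,a)

1. step(a,d)  →  {above(a,a), above(b,b), holds(a), holds(b), on(a), on(b)}
2. move(b,b)  →  {above(a,a), above(b,b), holds(a), holds(b), inpos(b), on(a), on(b)}
3. move(b,a)  →  {above(a,a), above(a,b), above(b,b), holds(a), holds(b), inpos(a), inpos(b), on(a), on(b)}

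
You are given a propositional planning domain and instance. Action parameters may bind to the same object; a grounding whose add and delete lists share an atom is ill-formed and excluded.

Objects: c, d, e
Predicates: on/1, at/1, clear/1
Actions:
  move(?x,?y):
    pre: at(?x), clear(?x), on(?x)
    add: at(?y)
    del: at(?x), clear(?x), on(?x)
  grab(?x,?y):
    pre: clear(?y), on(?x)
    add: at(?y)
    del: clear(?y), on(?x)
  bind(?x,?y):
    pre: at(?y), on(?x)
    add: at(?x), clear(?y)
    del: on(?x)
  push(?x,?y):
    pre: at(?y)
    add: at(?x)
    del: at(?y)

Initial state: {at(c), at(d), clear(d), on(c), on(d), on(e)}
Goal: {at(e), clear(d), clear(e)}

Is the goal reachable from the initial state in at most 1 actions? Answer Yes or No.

1. bind(e,c)  →  {at(c), at(d), at(e), clear(c), clear(d), on(c), on(d)}
2. bind(c,e)  →  {at(c), at(d), at(e), clear(c), clear(d), clear(e), on(d)}
optimal plan length = 2; 2 > 1

No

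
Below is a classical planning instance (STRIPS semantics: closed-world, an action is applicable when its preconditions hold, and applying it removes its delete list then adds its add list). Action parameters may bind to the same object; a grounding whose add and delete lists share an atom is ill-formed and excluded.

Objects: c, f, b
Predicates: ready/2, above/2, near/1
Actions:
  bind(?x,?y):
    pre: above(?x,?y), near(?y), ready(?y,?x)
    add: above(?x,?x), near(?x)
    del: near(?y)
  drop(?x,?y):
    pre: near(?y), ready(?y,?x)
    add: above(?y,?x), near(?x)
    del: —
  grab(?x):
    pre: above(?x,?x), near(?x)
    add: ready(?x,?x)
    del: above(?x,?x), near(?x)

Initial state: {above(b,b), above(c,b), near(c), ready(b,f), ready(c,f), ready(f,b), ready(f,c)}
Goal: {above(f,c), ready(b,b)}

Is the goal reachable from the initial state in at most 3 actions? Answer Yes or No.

1. drop(f,c)  →  {above(b,b), above(c,b), above(c,f), near(c), near(f), ready(b,f), ready(c,f), ready(f,b), ready(f,c)}
2. drop(c,f)  →  {above(b,b), above(c,b), above(c,f), above(f,c), near(c), near(f), ready(b,f), ready(c,f), ready(f,b), ready(f,c)}
3. drop(b,f)  →  {above(b,b), above(c,b), above(c,f), above(f,b), above(f,c), near(b), near(c), near(f), ready(b,f), ready(c,f), ready(f,b), ready(f,c)}
4. grab(b)  →  {above(c,b), above(c,f), above(f,b), above(f,c), near(c), near(f), ready(b,b), ready(b,f), ready(c,f), ready(f,b), ready(f,c)}
optimal plan length = 4; 4 > 3

No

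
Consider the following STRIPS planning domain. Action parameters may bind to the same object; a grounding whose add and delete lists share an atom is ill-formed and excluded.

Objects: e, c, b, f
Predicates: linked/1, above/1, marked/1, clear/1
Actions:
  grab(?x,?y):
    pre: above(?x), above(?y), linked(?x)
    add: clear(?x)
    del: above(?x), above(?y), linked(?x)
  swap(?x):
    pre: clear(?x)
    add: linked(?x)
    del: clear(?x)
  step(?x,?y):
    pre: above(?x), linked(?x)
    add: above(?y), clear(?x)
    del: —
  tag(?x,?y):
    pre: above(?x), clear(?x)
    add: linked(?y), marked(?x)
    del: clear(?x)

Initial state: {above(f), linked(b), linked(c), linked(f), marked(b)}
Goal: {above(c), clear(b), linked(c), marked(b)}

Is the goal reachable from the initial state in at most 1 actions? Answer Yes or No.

1. step(f,b)  →  {above(b), above(f), clear(f), linked(b), linked(c), linked(f), marked(b)}
2. step(b,c)  →  {above(b), above(c), above(f), clear(b), clear(f), linked(b), linked(c), linked(f), marked(b)}
optimal plan length = 2; 2 > 1

No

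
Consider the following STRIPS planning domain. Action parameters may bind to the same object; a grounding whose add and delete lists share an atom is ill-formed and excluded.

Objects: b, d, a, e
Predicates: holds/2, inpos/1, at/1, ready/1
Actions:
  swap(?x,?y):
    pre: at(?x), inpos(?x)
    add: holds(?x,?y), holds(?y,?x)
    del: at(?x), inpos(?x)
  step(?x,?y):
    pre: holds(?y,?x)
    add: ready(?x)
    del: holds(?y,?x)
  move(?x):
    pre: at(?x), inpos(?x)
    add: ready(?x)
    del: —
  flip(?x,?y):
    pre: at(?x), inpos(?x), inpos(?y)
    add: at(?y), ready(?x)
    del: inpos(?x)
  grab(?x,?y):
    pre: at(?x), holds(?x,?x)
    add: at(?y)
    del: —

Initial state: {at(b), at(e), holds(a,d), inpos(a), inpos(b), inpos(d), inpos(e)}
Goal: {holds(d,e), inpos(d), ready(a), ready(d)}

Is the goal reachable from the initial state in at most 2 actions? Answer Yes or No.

No

1. swap(b,a)  →  {at(e), holds(a,b), holds(a,d), holds(b,a), inpos(a), inpos(d), inpos(e)}
2. swap(e,d)  →  {holds(a,b), holds(a,d), holds(b,a), holds(d,e), holds(e,d), inpos(a), inpos(d)}
3. step(d,a)  →  {holds(a,b), holds(b,a), holds(d,e), holds(e,d), inpos(a), inpos(d), ready(d)}
4. step(a,b)  →  {holds(a,b), holds(d,e), holds(e,d), inpos(a), inpos(d), ready(a), ready(d)}
optimal plan length = 4; 4 > 2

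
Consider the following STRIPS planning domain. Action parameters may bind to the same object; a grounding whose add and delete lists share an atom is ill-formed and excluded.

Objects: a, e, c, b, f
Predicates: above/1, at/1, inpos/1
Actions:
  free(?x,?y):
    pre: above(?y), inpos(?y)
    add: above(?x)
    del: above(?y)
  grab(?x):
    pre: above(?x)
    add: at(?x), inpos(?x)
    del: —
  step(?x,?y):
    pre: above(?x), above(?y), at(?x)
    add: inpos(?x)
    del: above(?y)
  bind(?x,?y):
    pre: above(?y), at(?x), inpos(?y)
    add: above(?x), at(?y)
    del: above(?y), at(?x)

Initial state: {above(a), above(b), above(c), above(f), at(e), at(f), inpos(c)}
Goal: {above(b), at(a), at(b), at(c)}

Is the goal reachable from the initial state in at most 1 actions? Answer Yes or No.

No

1. grab(a)  →  {above(a), above(b), above(c), above(f), at(a), at(e), at(f), inpos(a), inpos(c)}
2. grab(c)  →  {above(a), above(b), above(c), above(f), at(a), at(c), at(e), at(f), inpos(a), inpos(c)}
3. grab(b)  →  {above(a), above(b), above(c), above(f), at(a), at(b), at(c), at(e), at(f), inpos(a), inpos(b), inpos(c)}
optimal plan length = 3; 3 > 1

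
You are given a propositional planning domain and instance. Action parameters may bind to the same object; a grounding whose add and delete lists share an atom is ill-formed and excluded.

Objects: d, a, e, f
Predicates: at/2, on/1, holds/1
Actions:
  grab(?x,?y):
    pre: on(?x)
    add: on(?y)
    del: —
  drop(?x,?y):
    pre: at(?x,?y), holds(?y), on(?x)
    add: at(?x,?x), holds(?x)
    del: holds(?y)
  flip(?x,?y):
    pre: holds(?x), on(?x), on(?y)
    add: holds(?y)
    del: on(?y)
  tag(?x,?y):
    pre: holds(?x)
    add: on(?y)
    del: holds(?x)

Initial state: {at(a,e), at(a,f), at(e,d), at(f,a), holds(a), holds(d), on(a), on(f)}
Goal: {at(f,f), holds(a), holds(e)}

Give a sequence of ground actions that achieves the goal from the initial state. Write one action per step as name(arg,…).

1. grab(a,e)  →  {at(a,e), at(a,f), at(e,d), at(f,a), holds(a), holds(d), on(a), on(e), on(f)}
2. drop(e,d)  →  {at(a,e), at(a,f), at(e,d), at(e,e), at(f,a), holds(a), holds(e), on(a), on(e), on(f)}
3. drop(f,a)  →  {at(a,e), at(a,f), at(e,d), at(e,e), at(f,a), at(f,f), holds(e), holds(f), on(a), on(e), on(f)}
4. drop(a,f)  →  {at(a,a), at(a,e), at(a,f), at(e,d), at(e,e), at(f,a), at(f,f), holds(a), holds(e), on(a), on(e), on(f)}

grab(a,e); drop(e,d); drop(f,a); drop(a,f)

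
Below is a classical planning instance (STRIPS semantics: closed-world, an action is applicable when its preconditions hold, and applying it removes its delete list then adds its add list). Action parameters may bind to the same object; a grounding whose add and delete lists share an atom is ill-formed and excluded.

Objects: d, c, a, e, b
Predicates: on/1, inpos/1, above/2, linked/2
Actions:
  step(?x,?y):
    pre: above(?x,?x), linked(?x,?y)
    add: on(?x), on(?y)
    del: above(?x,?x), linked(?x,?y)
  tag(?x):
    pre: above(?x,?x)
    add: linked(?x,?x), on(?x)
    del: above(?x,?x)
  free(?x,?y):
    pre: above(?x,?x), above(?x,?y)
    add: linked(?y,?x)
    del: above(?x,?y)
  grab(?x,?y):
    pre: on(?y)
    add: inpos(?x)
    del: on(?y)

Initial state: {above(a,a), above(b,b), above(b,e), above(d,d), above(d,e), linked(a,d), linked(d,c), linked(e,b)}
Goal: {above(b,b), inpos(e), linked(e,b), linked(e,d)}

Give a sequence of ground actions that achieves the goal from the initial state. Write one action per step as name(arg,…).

step(a,d); free(d,e); grab(e,d)

1. step(a,d)  →  {above(b,b), above(b,e), above(d,d), above(d,e), linked(d,c), linked(e,b), on(a), on(d)}
2. free(d,e)  →  {above(b,b), above(b,e), above(d,d), linked(d,c), linked(e,b), linked(e,d), on(a), on(d)}
3. grab(e,d)  →  {above(b,b), above(b,e), above(d,d), inpos(e), linked(d,c), linked(e,b), linked(e,d), on(a)}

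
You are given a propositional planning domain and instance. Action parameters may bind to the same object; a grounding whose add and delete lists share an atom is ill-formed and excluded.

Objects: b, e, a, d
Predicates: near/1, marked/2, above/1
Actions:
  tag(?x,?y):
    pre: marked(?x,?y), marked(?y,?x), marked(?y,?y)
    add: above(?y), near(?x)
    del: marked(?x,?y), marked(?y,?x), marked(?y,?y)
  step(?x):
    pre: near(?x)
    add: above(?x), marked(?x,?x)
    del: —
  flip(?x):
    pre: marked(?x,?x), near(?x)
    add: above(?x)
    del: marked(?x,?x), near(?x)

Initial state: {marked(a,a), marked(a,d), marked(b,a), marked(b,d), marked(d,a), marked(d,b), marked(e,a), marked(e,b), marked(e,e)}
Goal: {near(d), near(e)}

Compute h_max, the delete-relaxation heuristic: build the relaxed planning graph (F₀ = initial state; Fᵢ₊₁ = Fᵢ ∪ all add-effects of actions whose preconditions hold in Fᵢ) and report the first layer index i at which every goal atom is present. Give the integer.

F0 = init (9 atoms)
F1 = F0 ∪ {above(a), above(e), near(a), near(d), near(e)}  (14 atoms)
goal ⊆ F1  ⇒  h_max = 1

1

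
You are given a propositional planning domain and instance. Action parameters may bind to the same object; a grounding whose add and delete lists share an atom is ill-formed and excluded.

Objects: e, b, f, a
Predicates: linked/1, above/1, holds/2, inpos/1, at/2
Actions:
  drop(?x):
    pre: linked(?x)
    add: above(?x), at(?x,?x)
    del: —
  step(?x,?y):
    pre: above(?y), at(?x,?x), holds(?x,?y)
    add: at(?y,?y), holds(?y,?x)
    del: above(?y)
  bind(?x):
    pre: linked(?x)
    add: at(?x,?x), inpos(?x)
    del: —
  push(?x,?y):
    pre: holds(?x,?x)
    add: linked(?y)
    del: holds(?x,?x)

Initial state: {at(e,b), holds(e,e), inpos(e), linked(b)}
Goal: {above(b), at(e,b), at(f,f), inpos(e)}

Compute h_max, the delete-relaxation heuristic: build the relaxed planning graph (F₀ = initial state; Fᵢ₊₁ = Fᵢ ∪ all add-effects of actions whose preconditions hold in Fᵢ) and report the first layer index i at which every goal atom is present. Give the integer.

F0 = init (4 atoms)
F1 = F0 ∪ {above(b), at(b,b), inpos(b), linked(a), linked(e), linked(f)}  (10 atoms)
F2 = F1 ∪ {above(a), above(e), above(f), at(a,a), at(e,e), at(f,f), inpos(a), inpos(f)}  (18 atoms)
goal ⊆ F2  ⇒  h_max = 2

2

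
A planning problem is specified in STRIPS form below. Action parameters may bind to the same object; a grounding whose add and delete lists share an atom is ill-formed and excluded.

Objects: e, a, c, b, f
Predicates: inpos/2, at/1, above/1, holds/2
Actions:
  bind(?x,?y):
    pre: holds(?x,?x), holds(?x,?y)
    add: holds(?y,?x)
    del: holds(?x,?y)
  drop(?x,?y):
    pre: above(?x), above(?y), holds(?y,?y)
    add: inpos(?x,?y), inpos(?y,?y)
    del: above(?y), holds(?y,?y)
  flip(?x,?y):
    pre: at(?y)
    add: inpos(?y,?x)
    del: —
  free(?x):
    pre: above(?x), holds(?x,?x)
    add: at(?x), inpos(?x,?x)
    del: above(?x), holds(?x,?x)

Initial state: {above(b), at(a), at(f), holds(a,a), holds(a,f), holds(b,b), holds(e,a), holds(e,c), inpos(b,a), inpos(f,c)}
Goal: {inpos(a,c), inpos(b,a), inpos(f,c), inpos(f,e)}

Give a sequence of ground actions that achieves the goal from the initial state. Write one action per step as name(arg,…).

1. flip(e,f)  →  {above(b), at(a), at(f), holds(a,a), holds(a,f), holds(b,b), holds(e,a), holds(e,c), inpos(b,a), inpos(f,c), inpos(f,e)}
2. flip(c,a)  →  {above(b), at(a), at(f), holds(a,a), holds(a,f), holds(b,b), holds(e,a), holds(e,c), inpos(a,c), inpos(b,a), inpos(f,c), inpos(f,e)}

flip(e,f); flip(c,a)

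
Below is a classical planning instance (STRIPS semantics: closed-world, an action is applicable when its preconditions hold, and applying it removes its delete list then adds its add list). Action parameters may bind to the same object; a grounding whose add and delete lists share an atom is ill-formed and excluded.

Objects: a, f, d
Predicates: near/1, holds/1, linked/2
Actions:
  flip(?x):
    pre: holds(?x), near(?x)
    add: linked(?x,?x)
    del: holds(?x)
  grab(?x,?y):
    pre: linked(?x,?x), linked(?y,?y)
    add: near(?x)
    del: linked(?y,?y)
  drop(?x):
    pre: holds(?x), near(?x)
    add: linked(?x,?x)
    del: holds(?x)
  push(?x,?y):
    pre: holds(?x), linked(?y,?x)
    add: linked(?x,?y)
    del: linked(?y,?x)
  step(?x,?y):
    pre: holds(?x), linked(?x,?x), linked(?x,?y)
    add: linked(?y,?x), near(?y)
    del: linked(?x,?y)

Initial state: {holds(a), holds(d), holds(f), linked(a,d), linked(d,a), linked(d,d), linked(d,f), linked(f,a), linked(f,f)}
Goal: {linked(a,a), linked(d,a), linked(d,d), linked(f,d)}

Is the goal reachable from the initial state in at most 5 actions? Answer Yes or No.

1. push(f,d)  →  {holds(a), holds(d), holds(f), linked(a,d), linked(d,a), linked(d,d), linked(f,a), linked(f,d), linked(f,f)}
2. step(f,a)  →  {holds(a), holds(d), holds(f), linked(a,d), linked(a,f), linked(d,a), linked(d,d), linked(f,d), linked(f,f), near(a)}
3. flip(a)  →  {holds(d), holds(f), linked(a,a), linked(a,d), linked(a,f), linked(d,a), linked(d,d), linked(f,d), linked(f,f), near(a)}
optimal plan length = 3; 3 ≤ 5

Yes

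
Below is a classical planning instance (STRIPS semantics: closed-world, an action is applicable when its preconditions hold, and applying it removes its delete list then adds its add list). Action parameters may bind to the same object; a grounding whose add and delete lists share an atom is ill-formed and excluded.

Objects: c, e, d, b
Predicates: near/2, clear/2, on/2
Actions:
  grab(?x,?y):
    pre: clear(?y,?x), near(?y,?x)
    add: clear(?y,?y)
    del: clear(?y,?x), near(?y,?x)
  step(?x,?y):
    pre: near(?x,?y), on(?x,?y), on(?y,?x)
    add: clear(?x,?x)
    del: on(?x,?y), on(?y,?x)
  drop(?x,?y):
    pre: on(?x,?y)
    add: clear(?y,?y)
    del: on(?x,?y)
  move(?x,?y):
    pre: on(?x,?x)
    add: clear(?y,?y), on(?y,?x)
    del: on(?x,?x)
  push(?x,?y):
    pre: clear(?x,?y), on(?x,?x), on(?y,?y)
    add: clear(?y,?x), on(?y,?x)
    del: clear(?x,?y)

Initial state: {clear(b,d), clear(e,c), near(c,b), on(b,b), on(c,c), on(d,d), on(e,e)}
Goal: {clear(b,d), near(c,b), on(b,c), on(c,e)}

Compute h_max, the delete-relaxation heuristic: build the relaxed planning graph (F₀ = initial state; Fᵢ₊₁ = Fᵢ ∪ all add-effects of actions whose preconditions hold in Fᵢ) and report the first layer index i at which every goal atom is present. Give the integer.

1

F0 = init (7 atoms)
F1 = F0 ∪ {clear(b,b), clear(c,c), clear(c,e), clear(d,b), clear(d,d), clear(e,e), on(b,c), on(b,d), on(b,e), on(c,b), on(c,d), on(c,e), on(d,b), on(d,c), on(d,e), on(e,b), on(e,c), on(e,d)}  (25 atoms)
goal ⊆ F1  ⇒  h_max = 1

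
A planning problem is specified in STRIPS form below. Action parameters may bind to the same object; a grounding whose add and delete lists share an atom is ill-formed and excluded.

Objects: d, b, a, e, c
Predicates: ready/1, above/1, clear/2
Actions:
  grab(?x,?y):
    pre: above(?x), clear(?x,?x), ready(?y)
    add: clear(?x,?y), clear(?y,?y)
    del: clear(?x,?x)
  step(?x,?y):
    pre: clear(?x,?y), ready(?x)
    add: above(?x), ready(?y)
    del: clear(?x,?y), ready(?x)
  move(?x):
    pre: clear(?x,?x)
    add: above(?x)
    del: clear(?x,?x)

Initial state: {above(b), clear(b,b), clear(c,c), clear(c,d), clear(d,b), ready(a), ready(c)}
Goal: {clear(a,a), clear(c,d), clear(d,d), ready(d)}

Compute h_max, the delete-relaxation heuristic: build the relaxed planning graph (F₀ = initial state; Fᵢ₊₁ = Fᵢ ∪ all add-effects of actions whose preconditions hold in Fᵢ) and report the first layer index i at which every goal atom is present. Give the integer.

2

F0 = init (7 atoms)
F1 = F0 ∪ {above(c), clear(a,a), clear(b,a), clear(b,c), ready(d)}  (12 atoms)
F2 = F1 ∪ {above(a), above(d), clear(b,d), clear(c,a), clear(d,d), ready(b)}  (18 atoms)
goal ⊆ F2  ⇒  h_max = 2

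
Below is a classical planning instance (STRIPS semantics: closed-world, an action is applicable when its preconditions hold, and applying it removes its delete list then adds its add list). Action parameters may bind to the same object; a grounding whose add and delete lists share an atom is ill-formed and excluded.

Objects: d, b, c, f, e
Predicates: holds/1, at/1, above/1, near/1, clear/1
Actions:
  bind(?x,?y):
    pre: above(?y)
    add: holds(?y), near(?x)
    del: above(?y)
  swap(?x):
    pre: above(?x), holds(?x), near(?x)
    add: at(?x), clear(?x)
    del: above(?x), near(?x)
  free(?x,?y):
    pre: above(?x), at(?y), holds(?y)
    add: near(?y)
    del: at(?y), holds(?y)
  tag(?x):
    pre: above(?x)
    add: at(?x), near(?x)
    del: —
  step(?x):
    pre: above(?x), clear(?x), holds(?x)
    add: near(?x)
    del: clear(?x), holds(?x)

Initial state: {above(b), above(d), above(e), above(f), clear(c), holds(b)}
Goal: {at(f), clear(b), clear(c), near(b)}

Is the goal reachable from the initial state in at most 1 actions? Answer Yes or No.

No

1. bind(b,d)  →  {above(b), above(e), above(f), clear(c), holds(b), holds(d), near(b)}
2. swap(b)  →  {above(e), above(f), at(b), clear(b), clear(c), holds(b), holds(d)}
3. bind(b,e)  →  {above(f), at(b), clear(b), clear(c), holds(b), holds(d), holds(e), near(b)}
4. tag(f)  →  {above(f), at(b), at(f), clear(b), clear(c), holds(b), holds(d), holds(e), near(b), near(f)}
optimal plan length = 4; 4 > 1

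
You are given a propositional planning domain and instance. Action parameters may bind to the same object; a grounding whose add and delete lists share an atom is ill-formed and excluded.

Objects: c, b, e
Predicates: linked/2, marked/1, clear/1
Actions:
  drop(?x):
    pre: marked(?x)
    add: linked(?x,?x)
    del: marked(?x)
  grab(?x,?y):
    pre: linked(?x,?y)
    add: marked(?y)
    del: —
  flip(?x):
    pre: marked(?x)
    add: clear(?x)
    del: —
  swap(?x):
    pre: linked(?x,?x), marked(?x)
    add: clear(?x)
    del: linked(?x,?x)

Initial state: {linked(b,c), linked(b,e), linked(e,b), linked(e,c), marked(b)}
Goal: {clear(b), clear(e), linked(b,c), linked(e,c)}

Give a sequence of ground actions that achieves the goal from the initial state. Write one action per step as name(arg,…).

1. grab(b,e)  →  {linked(b,c), linked(b,e), linked(e,b), linked(e,c), marked(b), marked(e)}
2. flip(b)  →  {clear(b), linked(b,c), linked(b,e), linked(e,b), linked(e,c), marked(b), marked(e)}
3. flip(e)  →  {clear(b), clear(e), linked(b,c), linked(b,e), linked(e,b), linked(e,c), marked(b), marked(e)}

grab(b,e); flip(b); flip(e)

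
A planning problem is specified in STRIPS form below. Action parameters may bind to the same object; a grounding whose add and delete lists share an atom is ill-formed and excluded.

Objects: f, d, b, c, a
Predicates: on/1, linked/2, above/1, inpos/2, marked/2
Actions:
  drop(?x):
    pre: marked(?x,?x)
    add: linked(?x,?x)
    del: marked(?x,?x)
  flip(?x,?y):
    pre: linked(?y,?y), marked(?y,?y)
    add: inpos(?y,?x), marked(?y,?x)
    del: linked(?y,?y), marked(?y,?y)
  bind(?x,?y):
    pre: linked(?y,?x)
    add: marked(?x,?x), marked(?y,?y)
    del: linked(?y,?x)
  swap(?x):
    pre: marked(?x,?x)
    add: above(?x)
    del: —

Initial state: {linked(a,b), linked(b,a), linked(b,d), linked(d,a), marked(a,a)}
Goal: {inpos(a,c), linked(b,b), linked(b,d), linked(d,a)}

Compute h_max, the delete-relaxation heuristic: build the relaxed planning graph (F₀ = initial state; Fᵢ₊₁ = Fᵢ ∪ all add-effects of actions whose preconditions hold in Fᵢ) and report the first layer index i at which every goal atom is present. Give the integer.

F0 = init (5 atoms)
F1 = F0 ∪ {above(a), linked(a,a), marked(b,b), marked(d,d)}  (9 atoms)
F2 = F1 ∪ {above(b), above(d), inpos(a,b), inpos(a,c), inpos(a,d), inpos(a,f), linked(b,b), linked(d,d), marked(a,b), marked(a,c), marked(a,d), marked(a,f)}  (21 atoms)
goal ⊆ F2  ⇒  h_max = 2

2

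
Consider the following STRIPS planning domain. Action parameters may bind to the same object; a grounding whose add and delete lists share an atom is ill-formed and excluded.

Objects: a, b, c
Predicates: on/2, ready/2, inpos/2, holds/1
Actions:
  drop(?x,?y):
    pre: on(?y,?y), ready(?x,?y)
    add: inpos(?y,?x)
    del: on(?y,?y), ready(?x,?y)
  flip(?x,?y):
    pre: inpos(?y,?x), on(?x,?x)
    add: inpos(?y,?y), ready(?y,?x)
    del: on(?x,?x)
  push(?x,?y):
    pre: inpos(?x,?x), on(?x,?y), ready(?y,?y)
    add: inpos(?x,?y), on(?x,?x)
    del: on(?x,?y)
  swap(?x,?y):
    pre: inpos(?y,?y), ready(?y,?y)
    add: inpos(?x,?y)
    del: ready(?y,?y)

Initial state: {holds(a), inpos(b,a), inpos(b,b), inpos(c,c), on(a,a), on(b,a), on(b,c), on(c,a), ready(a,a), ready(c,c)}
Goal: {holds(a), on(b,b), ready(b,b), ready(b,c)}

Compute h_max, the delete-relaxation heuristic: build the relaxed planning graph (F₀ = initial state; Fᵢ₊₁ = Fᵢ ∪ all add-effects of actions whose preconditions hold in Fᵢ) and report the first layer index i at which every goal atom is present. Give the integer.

2

F0 = init (10 atoms)
F1 = F0 ∪ {inpos(a,a), inpos(a,c), inpos(b,c), inpos(c,a), on(b,b), on(c,c), ready(b,a)}  (17 atoms)
F2 = F1 ∪ {inpos(a,b), ready(a,c), ready(b,b), ready(b,c), ready(c,a)}  (22 atoms)
goal ⊆ F2  ⇒  h_max = 2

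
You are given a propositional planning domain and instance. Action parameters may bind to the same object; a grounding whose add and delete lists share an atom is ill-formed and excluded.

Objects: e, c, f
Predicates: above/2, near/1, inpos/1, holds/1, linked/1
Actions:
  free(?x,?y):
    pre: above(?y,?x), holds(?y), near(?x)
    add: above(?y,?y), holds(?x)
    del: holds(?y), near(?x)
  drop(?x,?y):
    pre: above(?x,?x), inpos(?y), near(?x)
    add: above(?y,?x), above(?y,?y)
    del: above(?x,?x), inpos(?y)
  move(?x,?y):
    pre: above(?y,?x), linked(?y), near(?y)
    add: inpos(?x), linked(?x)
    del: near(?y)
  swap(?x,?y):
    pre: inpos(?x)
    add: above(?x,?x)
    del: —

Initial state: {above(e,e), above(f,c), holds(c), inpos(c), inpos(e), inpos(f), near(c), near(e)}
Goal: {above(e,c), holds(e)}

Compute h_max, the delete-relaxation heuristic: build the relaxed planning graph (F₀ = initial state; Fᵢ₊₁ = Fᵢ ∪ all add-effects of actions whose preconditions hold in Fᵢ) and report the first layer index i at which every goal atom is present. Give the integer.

2

F0 = init (8 atoms)
F1 = F0 ∪ {above(c,c), above(c,e), above(f,e), above(f,f)}  (12 atoms)
F2 = F1 ∪ {above(e,c), holds(e)}  (14 atoms)
goal ⊆ F2  ⇒  h_max = 2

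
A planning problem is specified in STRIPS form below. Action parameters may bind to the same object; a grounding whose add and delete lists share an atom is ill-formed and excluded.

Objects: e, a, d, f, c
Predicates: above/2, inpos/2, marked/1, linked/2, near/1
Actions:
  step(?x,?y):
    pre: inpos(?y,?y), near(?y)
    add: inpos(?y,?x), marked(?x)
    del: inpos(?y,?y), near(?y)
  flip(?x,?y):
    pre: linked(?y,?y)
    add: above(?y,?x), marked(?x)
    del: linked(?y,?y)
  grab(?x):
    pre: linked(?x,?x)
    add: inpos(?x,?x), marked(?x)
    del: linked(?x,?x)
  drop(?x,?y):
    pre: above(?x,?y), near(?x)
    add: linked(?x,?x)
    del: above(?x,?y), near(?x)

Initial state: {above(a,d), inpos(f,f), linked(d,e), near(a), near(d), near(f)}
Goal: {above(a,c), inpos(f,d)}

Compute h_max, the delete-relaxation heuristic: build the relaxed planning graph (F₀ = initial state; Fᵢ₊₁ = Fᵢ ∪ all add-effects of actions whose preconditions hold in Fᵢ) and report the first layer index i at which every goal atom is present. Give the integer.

F0 = init (6 atoms)
F1 = F0 ∪ {inpos(f,a), inpos(f,c), inpos(f,d), inpos(f,e), linked(a,a), marked(a), marked(c), marked(d), marked(e)}  (15 atoms)
F2 = F1 ∪ {above(a,a), above(a,c), above(a,e), above(a,f), inpos(a,a), marked(f)}  (21 atoms)
goal ⊆ F2  ⇒  h_max = 2

2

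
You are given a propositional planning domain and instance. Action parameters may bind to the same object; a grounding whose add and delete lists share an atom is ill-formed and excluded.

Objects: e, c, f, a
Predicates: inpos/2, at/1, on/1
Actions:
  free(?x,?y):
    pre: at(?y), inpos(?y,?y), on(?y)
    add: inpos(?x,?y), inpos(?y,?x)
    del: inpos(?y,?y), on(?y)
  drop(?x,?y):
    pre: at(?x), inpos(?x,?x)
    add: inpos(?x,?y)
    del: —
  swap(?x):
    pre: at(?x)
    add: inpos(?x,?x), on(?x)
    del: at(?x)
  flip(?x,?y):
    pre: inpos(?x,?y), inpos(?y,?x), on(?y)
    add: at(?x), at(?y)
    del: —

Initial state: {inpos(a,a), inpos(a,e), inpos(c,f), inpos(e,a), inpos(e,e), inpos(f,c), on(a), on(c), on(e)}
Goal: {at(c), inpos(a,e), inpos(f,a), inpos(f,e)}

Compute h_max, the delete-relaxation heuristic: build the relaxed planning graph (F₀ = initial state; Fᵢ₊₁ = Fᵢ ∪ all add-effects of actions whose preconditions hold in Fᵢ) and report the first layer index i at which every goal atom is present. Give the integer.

2

F0 = init (9 atoms)
F1 = F0 ∪ {at(a), at(c), at(e), at(f)}  (13 atoms)
F2 = F1 ∪ {inpos(a,c), inpos(a,f), inpos(c,a), inpos(c,c), inpos(c,e), inpos(e,c), inpos(e,f), inpos(f,a), inpos(f,e), inpos(f,f), on(f)}  (24 atoms)
goal ⊆ F2  ⇒  h_max = 2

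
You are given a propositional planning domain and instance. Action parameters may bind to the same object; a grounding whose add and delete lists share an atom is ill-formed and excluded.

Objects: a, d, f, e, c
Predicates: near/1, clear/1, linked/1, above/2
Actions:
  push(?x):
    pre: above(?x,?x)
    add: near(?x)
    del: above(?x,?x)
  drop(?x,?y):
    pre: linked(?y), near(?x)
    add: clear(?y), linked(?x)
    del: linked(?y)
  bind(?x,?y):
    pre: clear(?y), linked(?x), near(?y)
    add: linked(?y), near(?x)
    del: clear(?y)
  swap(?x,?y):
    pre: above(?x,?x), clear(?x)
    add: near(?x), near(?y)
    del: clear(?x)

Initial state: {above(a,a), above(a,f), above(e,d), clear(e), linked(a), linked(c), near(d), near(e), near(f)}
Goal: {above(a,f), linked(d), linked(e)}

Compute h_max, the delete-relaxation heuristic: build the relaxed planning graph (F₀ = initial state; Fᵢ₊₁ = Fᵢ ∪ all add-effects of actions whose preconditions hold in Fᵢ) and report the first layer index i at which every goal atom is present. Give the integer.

F0 = init (9 atoms)
F1 = F0 ∪ {clear(a), clear(c), linked(d), linked(e), linked(f), near(a), near(c)}  (16 atoms)
goal ⊆ F1  ⇒  h_max = 1

1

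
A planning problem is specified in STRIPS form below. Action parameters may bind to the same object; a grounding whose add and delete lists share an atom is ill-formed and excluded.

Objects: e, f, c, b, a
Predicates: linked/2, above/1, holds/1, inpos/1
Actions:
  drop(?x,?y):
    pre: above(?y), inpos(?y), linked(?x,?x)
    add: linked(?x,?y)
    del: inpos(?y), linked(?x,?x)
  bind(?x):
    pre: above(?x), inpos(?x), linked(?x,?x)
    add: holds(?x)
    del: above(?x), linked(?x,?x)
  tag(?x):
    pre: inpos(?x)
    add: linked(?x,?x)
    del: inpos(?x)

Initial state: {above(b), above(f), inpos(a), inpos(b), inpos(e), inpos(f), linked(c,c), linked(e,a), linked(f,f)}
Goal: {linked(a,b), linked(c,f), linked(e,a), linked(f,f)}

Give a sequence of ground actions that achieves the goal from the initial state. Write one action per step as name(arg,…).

drop(c,f); tag(a); drop(a,b)

1. drop(c,f)  →  {above(b), above(f), inpos(a), inpos(b), inpos(e), linked(c,f), linked(e,a), linked(f,f)}
2. tag(a)  →  {above(b), above(f), inpos(b), inpos(e), linked(a,a), linked(c,f), linked(e,a), linked(f,f)}
3. drop(a,b)  →  {above(b), above(f), inpos(e), linked(a,b), linked(c,f), linked(e,a), linked(f,f)}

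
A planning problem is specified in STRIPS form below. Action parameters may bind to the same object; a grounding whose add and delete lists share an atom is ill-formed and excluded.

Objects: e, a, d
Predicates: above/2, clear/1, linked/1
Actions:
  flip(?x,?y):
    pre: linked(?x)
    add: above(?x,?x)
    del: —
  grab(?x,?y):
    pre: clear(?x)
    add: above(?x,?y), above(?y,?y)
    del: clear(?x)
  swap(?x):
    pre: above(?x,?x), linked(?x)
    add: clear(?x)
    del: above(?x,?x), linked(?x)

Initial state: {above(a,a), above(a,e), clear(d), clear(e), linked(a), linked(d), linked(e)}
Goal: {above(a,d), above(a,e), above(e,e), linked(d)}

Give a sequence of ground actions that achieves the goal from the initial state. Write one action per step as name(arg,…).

1. flip(e,e)  →  {above(a,a), above(a,e), above(e,e), clear(d), clear(e), linked(a), linked(d), linked(e)}
2. swap(a)  →  {above(a,e), above(e,e), clear(a), clear(d), clear(e), linked(d), linked(e)}
3. grab(a,d)  →  {above(a,d), above(a,e), above(d,d), above(e,e), clear(d), clear(e), linked(d), linked(e)}

flip(e,e); swap(a); grab(a,d)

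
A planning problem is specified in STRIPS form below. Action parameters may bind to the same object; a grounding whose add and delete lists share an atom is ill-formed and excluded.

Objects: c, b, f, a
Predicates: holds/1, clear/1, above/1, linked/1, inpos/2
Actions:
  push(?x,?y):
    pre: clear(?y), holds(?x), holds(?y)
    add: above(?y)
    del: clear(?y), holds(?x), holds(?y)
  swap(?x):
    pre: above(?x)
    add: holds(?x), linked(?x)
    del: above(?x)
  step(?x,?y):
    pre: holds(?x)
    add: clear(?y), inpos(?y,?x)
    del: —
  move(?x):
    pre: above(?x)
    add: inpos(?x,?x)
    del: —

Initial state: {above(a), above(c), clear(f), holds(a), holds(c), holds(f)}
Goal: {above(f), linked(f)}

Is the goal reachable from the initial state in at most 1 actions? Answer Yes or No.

No

1. push(c,f)  →  {above(a), above(c), above(f), holds(a)}
2. swap(f)  →  {above(a), above(c), holds(a), holds(f), linked(f)}
3. step(f,f)  →  {above(a), above(c), clear(f), holds(a), holds(f), inpos(f,f), linked(f)}
4. push(f,f)  →  {above(a), above(c), above(f), holds(a), inpos(f,f), linked(f)}
optimal plan length = 4; 4 > 1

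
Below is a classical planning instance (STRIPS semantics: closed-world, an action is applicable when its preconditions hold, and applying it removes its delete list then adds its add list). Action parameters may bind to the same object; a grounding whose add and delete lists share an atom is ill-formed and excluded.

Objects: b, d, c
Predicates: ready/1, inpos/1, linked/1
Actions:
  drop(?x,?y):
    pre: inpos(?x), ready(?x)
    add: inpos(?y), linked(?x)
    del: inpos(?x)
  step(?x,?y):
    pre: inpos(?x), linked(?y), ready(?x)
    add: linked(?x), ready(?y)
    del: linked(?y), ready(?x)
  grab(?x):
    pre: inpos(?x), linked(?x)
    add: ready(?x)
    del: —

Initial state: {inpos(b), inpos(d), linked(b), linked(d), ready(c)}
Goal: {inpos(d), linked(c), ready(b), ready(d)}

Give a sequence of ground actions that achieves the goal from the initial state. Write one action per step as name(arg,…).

grab(b); drop(b,c); step(c,d)

1. grab(b)  →  {inpos(b), inpos(d), linked(b), linked(d), ready(b), ready(c)}
2. drop(b,c)  →  {inpos(c), inpos(d), linked(b), linked(d), ready(b), ready(c)}
3. step(c,d)  →  {inpos(c), inpos(d), linked(b), linked(c), ready(b), ready(d)}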